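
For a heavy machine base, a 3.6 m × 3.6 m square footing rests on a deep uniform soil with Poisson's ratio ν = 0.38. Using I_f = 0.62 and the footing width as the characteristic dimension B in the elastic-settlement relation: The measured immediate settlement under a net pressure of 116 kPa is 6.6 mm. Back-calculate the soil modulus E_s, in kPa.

E_s ≈ 33600 kPa

S_e = q·B·(1−ν²)/E_s · I_f  ⇒  E_s = q·B·(1−ν²)·I_f / S_e.
E_s = 116 × 3.6 × 0.8556 × 0.62 / 0.0066 = 33560 kPa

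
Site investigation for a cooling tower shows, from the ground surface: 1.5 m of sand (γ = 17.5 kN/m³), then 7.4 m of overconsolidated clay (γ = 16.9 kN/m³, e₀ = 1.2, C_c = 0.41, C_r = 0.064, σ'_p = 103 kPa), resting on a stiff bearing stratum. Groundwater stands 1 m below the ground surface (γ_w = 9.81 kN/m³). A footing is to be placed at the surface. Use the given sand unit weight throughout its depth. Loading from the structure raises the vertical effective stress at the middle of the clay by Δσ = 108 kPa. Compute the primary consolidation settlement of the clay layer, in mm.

Mid-depth of clay below the ground surface: z = 1.5 + 7.4/2 = 5.2 m.
Total vertical stress at mid-clay: σ_v = 17.5×1.5 + 16.9×3.7 = 88.78 kPa.
Pore pressure: u = 9.81×(5.2 − 1) = 41.202 kPa.
Initial effective stress: σ'_0 = σ_v − u = 88.78 − 41.202 = 47.578 kPa.
Final effective stress: σ'_f = 47.578 + 108 = 155.58 kPa.
σ'_f = 155.58 > σ'_p = 103 kPa, so the stress path crosses the preconsolidation pressure — recompression up to σ'_p, then virgin compression beyond:
S_c = H/(1+e₀)·[C_r·log₁₀(σ'_p/σ'_0) + C_c·log₁₀(σ'_f/σ'_p)]
    = 7.4/2.2 × [0.064×log₁₀(103/47.578) + 0.41×log₁₀(155.58/103)]
    = 3.3636 × [0.021468 + 0.073438] = 0.3192 m

S_c ≈ 319 mm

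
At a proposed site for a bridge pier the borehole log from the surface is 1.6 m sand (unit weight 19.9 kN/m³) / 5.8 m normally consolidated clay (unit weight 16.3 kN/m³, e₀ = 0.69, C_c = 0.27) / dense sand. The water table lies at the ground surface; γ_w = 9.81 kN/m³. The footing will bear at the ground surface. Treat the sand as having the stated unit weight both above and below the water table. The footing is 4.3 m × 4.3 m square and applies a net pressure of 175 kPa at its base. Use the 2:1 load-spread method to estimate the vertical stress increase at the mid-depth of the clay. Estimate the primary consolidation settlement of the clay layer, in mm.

Mid-depth of clay below the ground surface: z = 1.6 + 5.8/2 = 4.5 m.
Total vertical stress at mid-clay: σ_v = 19.9×1.6 + 16.3×2.9 = 79.11 kPa.
Pore pressure: u = 9.81×(4.5 − 0) = 44.145 kPa.
Initial effective stress: σ'_0 = σ_v − u = 79.11 − 44.145 = 34.965 kPa.
Stress increase at mid-clay by the 2:1 spreading method:
Δσ = qBL/((B+z)(L+z)) = 175×4.3×4.3/((4.3+4.5)(4.3+4.5)) = 41.784 kPa
Final effective stress: σ'_f = σ'_0 + Δσ = 34.965 + 41.784 = 76.749 kPa.
Normally consolidated clay, so the full stress increment lies on the virgin compression line:
S_c = C_c·H/(1+e₀)·log₁₀(σ'_f/σ'_0) = 0.27×5.8/(1+0.69)×log₁₀(76.749/34.965)
    = 0.92663 × 0.34144 = 0.3164 m

S_c ≈ 316 mm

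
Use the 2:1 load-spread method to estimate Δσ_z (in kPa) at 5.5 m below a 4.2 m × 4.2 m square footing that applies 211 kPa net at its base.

Δσ_z ≈ 39.6 kPa

By the 2:1 method the load spreads at 1 horizontal : 2 vertical, so at depth z the loaded area has grown by z in each plan dimension:
Δσ = qBL/((B+z)(L+z)) = 211×4.2×4.2/((4.2+5.5)(4.2+5.5)) = 39.558 kPa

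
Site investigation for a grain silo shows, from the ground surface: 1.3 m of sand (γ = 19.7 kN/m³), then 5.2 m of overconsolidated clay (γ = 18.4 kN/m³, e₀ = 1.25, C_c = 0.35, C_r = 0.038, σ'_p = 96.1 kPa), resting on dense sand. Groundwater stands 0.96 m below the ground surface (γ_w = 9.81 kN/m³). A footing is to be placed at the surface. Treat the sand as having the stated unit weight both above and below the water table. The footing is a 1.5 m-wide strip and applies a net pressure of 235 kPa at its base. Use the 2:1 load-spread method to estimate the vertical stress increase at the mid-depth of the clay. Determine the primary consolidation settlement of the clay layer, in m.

Mid-depth of clay below the ground surface: z = 1.3 + 5.2/2 = 3.9 m.
Total vertical stress at mid-clay: σ_v = 19.7×1.3 + 18.4×2.6 = 73.45 kPa.
Pore pressure: u = 9.81×(3.9 − 0.96) = 28.841 kPa.
Initial effective stress: σ'_0 = σ_v − u = 73.45 − 28.841 = 44.609 kPa.
Stress increase at mid-clay by the 2:1 spreading method:
Δσ = qB/(B+z) = 235×1.5/(1.5+3.9) = 65.278 kPa
Final effective stress: σ'_f = 44.609 + 65.278 = 109.89 kPa.
σ'_f = 109.89 > σ'_p = 96.1 kPa, so the stress path crosses the preconsolidation pressure — recompression up to σ'_p, then virgin compression beyond:
S_c = H/(1+e₀)·[C_r·log₁₀(σ'_p/σ'_0) + C_c·log₁₀(σ'_f/σ'_p)]
    = 5.2/2.25 × [0.038×log₁₀(96.1/44.609) + 0.35×log₁₀(109.89/96.1)]
    = 2.3111 × [0.012665 + 0.020382] = 0.07637 m

S_c ≈ 0.0764 m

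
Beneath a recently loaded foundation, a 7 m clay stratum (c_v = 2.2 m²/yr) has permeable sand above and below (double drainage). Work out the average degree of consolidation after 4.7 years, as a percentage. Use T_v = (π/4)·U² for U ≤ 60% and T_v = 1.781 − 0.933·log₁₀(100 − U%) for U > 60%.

Drainage path length: H_d = H/2 = 3.5 m (double drainage).
T_v = c_v·t/H_d² = 2.2×4.7/3.5² = 0.84408.
T_v = 0.84408 corresponds to the U > 60% branch:
U = 1 − 10^((1.781 − T_v)/0.933)/100 = 0.899

U ≈ 89.9 %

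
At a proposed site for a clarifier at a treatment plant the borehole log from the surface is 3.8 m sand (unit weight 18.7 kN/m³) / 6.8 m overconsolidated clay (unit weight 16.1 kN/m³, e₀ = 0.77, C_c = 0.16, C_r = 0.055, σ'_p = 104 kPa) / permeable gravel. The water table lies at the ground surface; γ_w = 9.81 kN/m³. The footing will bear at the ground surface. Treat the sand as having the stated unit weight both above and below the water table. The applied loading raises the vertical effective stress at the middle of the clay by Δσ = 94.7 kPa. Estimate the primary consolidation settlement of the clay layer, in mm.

Mid-depth of clay below the ground surface: z = 3.8 + 6.8/2 = 7.2 m.
Total vertical stress at mid-clay: σ_v = 18.7×3.8 + 16.1×3.4 = 125.8 kPa.
Pore pressure: u = 9.81×(7.2 − 0) = 70.632 kPa.
Initial effective stress: σ'_0 = σ_v − u = 125.8 − 70.632 = 55.168 kPa.
Final effective stress: σ'_f = 55.168 + 94.7 = 149.87 kPa.
σ'_f = 149.87 > σ'_p = 104 kPa, so the stress path crosses the preconsolidation pressure — recompression up to σ'_p, then virgin compression beyond:
S_c = H/(1+e₀)·[C_r·log₁₀(σ'_p/σ'_0) + C_c·log₁₀(σ'_f/σ'_p)]
    = 6.8/1.77 × [0.055×log₁₀(104/55.168) + 0.16×log₁₀(149.87/104)]
    = 3.8418 × [0.015144 + 0.025389] = 0.1557 m

S_c ≈ 156 mm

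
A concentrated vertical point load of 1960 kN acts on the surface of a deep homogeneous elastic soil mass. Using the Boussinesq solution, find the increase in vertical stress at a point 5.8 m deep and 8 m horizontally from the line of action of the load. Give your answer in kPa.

Δσ_z ≈ 1.94 kPa

Boussinesq vertical stress below a point load on an elastic half-space:
Δσ_z = 3P/(2πz²) · [1 + (r/z)²]^(−5/2)
r/z = 8/5.8 = 1.3793; [1+(r/z)²]^(−5/2) = 0.069674.
Δσ_z = 3×1960/(2π×5.8²) × 0.069674 = 27.819 × 0.069674 = 1.938 kPa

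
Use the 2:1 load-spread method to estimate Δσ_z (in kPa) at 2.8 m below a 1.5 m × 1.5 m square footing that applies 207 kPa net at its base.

By the 2:1 method the load spreads at 1 horizontal : 2 vertical, so at depth z the loaded area has grown by z in each plan dimension:
Δσ = qBL/((B+z)(L+z)) = 207×1.5×1.5/((1.5+2.8)(1.5+2.8)) = 25.189 kPa

Δσ_z ≈ 25.2 kPa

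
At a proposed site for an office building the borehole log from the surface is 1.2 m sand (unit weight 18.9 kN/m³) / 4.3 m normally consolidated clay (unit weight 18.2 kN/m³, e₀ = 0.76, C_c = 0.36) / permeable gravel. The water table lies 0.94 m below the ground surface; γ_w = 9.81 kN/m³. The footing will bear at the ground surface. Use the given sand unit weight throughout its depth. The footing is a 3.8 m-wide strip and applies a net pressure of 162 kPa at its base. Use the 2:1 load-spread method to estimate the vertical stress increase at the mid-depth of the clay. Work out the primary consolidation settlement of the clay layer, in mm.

S_c ≈ 451 mm

Mid-depth of clay below the ground surface: z = 1.2 + 4.3/2 = 3.35 m.
Total vertical stress at mid-clay: σ_v = 18.9×1.2 + 18.2×2.15 = 61.81 kPa.
Pore pressure: u = 9.81×(3.35 − 0.94) = 23.642 kPa.
Initial effective stress: σ'_0 = σ_v − u = 61.81 − 23.642 = 38.168 kPa.
Stress increase at mid-clay by the 2:1 spreading method:
Δσ = qB/(B+z) = 162×3.8/(3.8+3.35) = 86.098 kPa
Final effective stress: σ'_f = σ'_0 + Δσ = 38.168 + 86.098 = 124.27 kPa.
Normally consolidated clay, so the full stress increment lies on the virgin compression line:
S_c = C_c·H/(1+e₀)·log₁₀(σ'_f/σ'_0) = 0.36×4.3/(1+0.76)×log₁₀(124.27/38.168)
    = 0.87955 × 0.51267 = 0.4509 m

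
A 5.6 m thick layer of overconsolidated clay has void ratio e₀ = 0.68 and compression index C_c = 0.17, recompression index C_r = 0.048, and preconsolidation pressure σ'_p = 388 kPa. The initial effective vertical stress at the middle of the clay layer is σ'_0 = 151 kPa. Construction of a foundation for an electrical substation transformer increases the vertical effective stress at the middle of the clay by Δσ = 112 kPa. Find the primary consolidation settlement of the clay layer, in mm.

S_c ≈ 38.6 mm

Final effective stress: σ'_f = 151 + 112 = 263 kPa.
σ'_f = 263 ≤ σ'_p = 388 kPa, so the clay remains overconsolidated and only the recompression index applies:
S_c = C_r·H/(1+e₀)·log₁₀(σ'_f/σ'_0) = 0.048×5.6/1.68×log₁₀(263/151)
    = 0.16 × 0.24098 = 0.03856 m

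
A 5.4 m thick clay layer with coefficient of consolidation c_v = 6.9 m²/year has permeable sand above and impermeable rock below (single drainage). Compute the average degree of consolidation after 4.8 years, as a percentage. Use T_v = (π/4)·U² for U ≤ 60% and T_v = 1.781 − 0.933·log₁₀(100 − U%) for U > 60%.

U ≈ 95.1 %

Drainage path length: H_d = H = 5.4 m (single drainage).
T_v = c_v·t/H_d² = 6.9×4.8/5.4² = 1.1358.
T_v = 1.1358 corresponds to the U > 60% branch:
U = 1 − 10^((1.781 − T_v)/0.933)/100 = 0.9508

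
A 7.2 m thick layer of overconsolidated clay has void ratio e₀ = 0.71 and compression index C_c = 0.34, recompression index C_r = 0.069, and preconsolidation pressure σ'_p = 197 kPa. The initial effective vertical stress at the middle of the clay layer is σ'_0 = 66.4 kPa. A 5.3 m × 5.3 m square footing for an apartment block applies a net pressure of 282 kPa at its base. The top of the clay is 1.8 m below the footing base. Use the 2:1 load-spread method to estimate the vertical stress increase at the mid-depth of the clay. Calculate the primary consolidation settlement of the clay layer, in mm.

Mid-depth of clay below the footing base: z = 1.8 + 7.2/2 = 5.4 m.
Stress increase at mid-clay by the 2:1 spreading method:
Δσ = qBL/((B+z)(L+z)) = 282×5.3×5.3/((5.3+5.4)(5.3+5.4)) = 69.188 kPa
Final effective stress: σ'_f = 66.4 + 69.188 = 135.59 kPa.
σ'_f = 135.59 ≤ σ'_p = 197 kPa, so the clay remains overconsolidated and only the recompression index applies:
S_c = C_r·H/(1+e₀)·log₁₀(σ'_f/σ'_0) = 0.069×7.2/1.71×log₁₀(135.59/66.4)
    = 0.29052 × 0.31006 = 0.09008 m

S_c ≈ 90.1 mm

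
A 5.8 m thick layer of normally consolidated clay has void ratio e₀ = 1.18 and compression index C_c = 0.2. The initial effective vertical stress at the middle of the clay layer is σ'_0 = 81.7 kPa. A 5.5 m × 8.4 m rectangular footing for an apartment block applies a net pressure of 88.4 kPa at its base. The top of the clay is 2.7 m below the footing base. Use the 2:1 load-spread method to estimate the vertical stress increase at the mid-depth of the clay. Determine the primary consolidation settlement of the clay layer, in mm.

Mid-depth of clay below the footing base: z = 2.7 + 5.8/2 = 5.6 m.
Stress increase at mid-clay by the 2:1 spreading method:
Δσ = qBL/((B+z)(L+z)) = 88.4×5.5×8.4/((5.5+5.6)(8.4+5.6)) = 26.281 kPa
Final effective stress: σ'_f = σ'_0 + Δσ = 81.7 + 26.281 = 107.98 kPa.
Normally consolidated clay, so the full stress increment lies on the virgin compression line:
S_c = C_c·H/(1+e₀)·log₁₀(σ'_f/σ'_0) = 0.2×5.8/(1+1.18)×log₁₀(107.98/81.7)
    = 0.53211 × 0.12112 = 0.06445 m

S_c ≈ 64.4 mm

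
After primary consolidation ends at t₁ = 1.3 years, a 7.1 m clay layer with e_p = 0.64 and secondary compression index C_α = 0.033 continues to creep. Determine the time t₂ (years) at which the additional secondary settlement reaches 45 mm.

t₂ ≈ 2.68 years

S_s = C_α·H/(1+e_p)·log₁₀(t₂/t₁) ⇒ log₁₀(t₂/t₁) = S_s·(1+e_p)/(C_α·H).
log₁₀(t₂/t₁) = 0.045 × (1+0.64) / (0.033×7.1) = 0.315
t₂ = t₁ × 10^0.315 = 1.3 × 2.065 = 2.685 years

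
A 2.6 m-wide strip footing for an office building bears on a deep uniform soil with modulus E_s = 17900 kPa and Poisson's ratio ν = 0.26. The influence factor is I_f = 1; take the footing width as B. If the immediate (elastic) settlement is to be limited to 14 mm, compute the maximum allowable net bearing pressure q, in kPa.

q ≈ 103 kPa

S_e = q·B·(1−ν²)/E_s · I_f  ⇒  q = S_e·E_s / (B·(1−ν²)·I_f).
q = 0.014 × 17900 / (2.6 × 0.9324 × 1) = 103.4 kPa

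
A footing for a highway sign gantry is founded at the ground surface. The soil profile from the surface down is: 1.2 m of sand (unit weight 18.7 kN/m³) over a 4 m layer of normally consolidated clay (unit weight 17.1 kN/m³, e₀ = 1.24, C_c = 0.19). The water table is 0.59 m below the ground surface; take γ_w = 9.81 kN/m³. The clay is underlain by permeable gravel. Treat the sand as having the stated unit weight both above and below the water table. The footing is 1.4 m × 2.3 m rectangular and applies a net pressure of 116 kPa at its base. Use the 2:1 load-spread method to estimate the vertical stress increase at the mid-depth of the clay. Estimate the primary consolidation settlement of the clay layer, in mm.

S_c ≈ 57.3 mm

Mid-depth of clay below the ground surface: z = 1.2 + 4/2 = 3.2 m.
Total vertical stress at mid-clay: σ_v = 18.7×1.2 + 17.1×2 = 56.64 kPa.
Pore pressure: u = 9.81×(3.2 − 0.59) = 25.604 kPa.
Initial effective stress: σ'_0 = σ_v − u = 56.64 − 25.604 = 31.036 kPa.
Stress increase at mid-clay by the 2:1 spreading method:
Δσ = qBL/((B+z)(L+z)) = 116×1.4×2.3/((1.4+3.2)(2.3+3.2)) = 14.764 kPa
Final effective stress: σ'_f = σ'_0 + Δσ = 31.036 + 14.764 = 45.8 kPa.
Normally consolidated clay, so the full stress increment lies on the virgin compression line:
S_c = C_c·H/(1+e₀)·log₁₀(σ'_f/σ'_0) = 0.19×4/(1+1.24)×log₁₀(45.8/31.036)
    = 0.33929 × 0.169 = 0.05734 m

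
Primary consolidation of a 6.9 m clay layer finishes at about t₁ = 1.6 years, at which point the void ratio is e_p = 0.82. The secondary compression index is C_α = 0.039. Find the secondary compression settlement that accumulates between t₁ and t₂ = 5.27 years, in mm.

Secondary compression: S_s = C_α·H/(1+e_p)·log₁₀(t₂/t₁)
S_s = 0.039×6.9/(1+0.82)×log₁₀(5.27/1.6)
    = 0.1479 × 0.5177 = 0.07654 m

S_s ≈ 76.5 mm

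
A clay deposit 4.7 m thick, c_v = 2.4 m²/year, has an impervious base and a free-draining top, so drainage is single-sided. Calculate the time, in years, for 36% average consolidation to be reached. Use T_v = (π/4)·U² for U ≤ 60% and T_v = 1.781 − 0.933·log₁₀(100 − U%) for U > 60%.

t ≈ 0.937 years

Drainage path length: H_d = H = 4.7 m (single drainage).
U ≤ 60%: T_v = (π/4)·U² = (π/4)×0.36² = 0.10179.
t = T_v·H_d²/c_v = 0.10179×4.7²/2.4 = 0.9369 years.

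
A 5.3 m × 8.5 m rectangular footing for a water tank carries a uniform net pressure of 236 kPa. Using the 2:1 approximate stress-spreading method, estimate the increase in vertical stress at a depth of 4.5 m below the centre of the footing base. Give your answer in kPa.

Δσ_z ≈ 83.5 kPa

By the 2:1 method the load spreads at 1 horizontal : 2 vertical, so at depth z the loaded area has grown by z in each plan dimension:
Δσ = qBL/((B+z)(L+z)) = 236×5.3×8.5/((5.3+4.5)(8.5+4.5)) = 83.452 kPa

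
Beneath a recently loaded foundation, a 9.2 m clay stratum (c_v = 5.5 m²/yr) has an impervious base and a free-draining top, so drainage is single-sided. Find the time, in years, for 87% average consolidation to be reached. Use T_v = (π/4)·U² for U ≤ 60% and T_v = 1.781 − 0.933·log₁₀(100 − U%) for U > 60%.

t ≈ 11.4 years

Drainage path length: H_d = H = 9.2 m (single drainage).
U > 60%: T_v = 1.781 − 0.933·log₁₀(100 − 87) = 0.74169.
t = T_v·H_d²/c_v = 0.74169×9.2²/5.5 = 11.41 years.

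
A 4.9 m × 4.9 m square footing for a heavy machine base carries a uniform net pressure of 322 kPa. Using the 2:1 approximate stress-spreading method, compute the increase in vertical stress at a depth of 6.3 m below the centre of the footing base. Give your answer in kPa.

By the 2:1 method the load spreads at 1 horizontal : 2 vertical, so at depth z the loaded area has grown by z in each plan dimension:
Δσ = qBL/((B+z)(L+z)) = 322×4.9×4.9/((4.9+6.3)(4.9+6.3)) = 61.633 kPa

Δσ_z ≈ 61.6 kPa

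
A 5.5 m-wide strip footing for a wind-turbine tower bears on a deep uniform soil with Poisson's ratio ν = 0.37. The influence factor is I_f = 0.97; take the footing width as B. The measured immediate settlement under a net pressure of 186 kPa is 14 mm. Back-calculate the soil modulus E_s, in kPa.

S_e = q·B·(1−ν²)/E_s · I_f  ⇒  E_s = q·B·(1−ν²)·I_f / S_e.
E_s = 186 × 5.5 × 0.8631 × 0.97 / 0.014 = 61180 kPa

E_s ≈ 61200 kPa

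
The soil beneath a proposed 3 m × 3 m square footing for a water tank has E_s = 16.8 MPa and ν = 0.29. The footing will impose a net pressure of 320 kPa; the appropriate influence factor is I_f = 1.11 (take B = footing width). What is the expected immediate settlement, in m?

Immediate (elastic) settlement: S_e = q·B·(1−ν²)/E_s · I_f.
E_s = 16.8 MPa = 16800 kPa.
S_e = 320 × 3 × (1 − 0.29²) / 16800 × 1.11
    = 320 × 3 × 0.9159 / 16800 × 1.11
    = 0.05809 m

S_e ≈ 0.0581 m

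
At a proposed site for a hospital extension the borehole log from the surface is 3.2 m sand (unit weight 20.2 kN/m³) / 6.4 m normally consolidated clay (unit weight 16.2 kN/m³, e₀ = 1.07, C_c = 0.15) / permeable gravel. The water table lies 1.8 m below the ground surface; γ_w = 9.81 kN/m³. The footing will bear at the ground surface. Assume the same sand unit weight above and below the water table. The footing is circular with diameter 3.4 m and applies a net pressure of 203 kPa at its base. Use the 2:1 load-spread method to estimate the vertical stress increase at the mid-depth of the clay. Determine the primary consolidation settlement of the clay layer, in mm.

S_c ≈ 59.3 mm

Mid-depth of clay below the ground surface: z = 3.2 + 6.4/2 = 6.4 m.
Total vertical stress at mid-clay: σ_v = 20.2×3.2 + 16.2×3.2 = 116.48 kPa.
Pore pressure: u = 9.81×(6.4 − 1.8) = 45.126 kPa.
Initial effective stress: σ'_0 = σ_v − u = 116.48 − 45.126 = 71.354 kPa.
Stress increase at mid-clay by the 2:1 spreading method:
Δσ ≈ qD²/(D+z)² = 203×3.4²/(3.4+6.4)² = 24.434 kPa
Final effective stress: σ'_f = σ'_0 + Δσ = 71.354 + 24.434 = 95.788 kPa.
Normally consolidated clay, so the full stress increment lies on the virgin compression line:
S_c = C_c·H/(1+e₀)·log₁₀(σ'_f/σ'_0) = 0.15×6.4/(1+1.07)×log₁₀(95.788/71.354)
    = 0.46377 × 0.12789 = 0.05931 m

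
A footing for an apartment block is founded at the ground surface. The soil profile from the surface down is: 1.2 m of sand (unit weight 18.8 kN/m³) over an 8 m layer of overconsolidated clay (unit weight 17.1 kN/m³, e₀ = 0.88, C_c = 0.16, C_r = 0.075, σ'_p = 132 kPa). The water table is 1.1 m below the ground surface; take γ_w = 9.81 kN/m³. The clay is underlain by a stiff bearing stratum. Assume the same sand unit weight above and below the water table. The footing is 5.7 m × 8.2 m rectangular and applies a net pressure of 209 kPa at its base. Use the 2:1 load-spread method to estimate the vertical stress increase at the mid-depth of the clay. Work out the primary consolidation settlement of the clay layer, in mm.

Mid-depth of clay below the ground surface: z = 1.2 + 8/2 = 5.2 m.
Total vertical stress at mid-clay: σ_v = 18.8×1.2 + 17.1×4 = 90.96 kPa.
Pore pressure: u = 9.81×(5.2 − 1.1) = 40.221 kPa.
Initial effective stress: σ'_0 = σ_v − u = 90.96 − 40.221 = 50.739 kPa.
Stress increase at mid-clay by the 2:1 spreading method:
Δσ = qBL/((B+z)(L+z)) = 209×5.7×8.2/((5.7+5.2)(8.2+5.2)) = 66.881 kPa
Final effective stress: σ'_f = 50.739 + 66.881 = 117.62 kPa.
σ'_f = 117.62 ≤ σ'_p = 132 kPa, so the clay remains overconsolidated and only the recompression index applies:
S_c = C_r·H/(1+e₀)·log₁₀(σ'_f/σ'_0) = 0.075×8/1.88×log₁₀(117.62/50.739)
    = 0.31915 × 0.36514 = 0.1165 m

S_c ≈ 117 mm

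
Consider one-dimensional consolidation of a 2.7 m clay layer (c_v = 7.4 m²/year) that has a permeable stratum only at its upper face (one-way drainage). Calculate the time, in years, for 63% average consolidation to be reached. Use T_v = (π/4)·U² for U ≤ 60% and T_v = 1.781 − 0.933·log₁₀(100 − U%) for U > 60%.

Drainage path length: H_d = H = 2.7 m (single drainage).
U > 60%: T_v = 1.781 − 0.933·log₁₀(100 − 63) = 0.31787.
t = T_v·H_d²/c_v = 0.31787×2.7²/7.4 = 0.3131 years.

t ≈ 0.313 years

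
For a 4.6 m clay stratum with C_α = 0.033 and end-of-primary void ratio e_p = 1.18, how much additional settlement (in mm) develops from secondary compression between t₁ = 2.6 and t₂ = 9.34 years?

S_s ≈ 38.7 mm

Secondary compression: S_s = C_α·H/(1+e_p)·log₁₀(t₂/t₁)
S_s = 0.033×4.6/(1+1.18)×log₁₀(9.34/2.6)
    = 0.06963 × 0.5554 = 0.03867 m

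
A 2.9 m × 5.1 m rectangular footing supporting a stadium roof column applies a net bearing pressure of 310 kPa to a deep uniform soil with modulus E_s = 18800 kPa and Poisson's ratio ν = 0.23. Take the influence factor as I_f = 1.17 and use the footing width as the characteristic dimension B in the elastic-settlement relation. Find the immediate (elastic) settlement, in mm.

S_e ≈ 53 mm

Immediate (elastic) settlement: S_e = q·B·(1−ν²)/E_s · I_f.
S_e = 310 × 2.9 × (1 − 0.23²) / 18800 × 1.17
    = 310 × 2.9 × 0.9471 / 18800 × 1.17
    = 0.05299 m = 52.99 mm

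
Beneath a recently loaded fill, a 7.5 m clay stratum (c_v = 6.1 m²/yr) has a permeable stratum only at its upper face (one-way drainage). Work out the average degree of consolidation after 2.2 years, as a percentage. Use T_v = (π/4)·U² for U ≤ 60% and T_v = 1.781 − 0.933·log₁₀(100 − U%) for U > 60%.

Drainage path length: H_d = H = 7.5 m (single drainage).
T_v = c_v·t/H_d² = 6.1×2.2/7.5² = 0.23858.
T_v = 0.23858 corresponds to the U ≤ 60% branch:
U = √(4T_v/π) = 0.5512

U ≈ 55.1 %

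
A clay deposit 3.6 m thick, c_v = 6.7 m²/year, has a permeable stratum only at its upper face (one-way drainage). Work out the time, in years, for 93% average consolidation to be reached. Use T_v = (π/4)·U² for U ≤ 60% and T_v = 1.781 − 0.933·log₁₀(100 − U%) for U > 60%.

t ≈ 1.92 years

Drainage path length: H_d = H = 3.6 m (single drainage).
U > 60%: T_v = 1.781 − 0.933·log₁₀(100 − 93) = 0.99252.
t = T_v·H_d²/c_v = 0.99252×3.6²/6.7 = 1.92 years.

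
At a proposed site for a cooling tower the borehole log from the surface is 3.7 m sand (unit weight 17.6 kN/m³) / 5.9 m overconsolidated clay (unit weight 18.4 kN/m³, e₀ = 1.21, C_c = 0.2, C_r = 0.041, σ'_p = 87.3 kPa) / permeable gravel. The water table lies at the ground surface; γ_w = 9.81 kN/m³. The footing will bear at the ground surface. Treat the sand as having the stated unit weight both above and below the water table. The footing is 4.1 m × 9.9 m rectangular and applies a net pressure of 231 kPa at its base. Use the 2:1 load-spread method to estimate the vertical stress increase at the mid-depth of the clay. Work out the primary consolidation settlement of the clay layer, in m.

Mid-depth of clay below the ground surface: z = 3.7 + 5.9/2 = 6.65 m.
Total vertical stress at mid-clay: σ_v = 17.6×3.7 + 18.4×2.95 = 119.4 kPa.
Pore pressure: u = 9.81×(6.65 − 0) = 65.237 kPa.
Initial effective stress: σ'_0 = σ_v − u = 119.4 − 65.237 = 54.163 kPa.
Stress increase at mid-clay by the 2:1 spreading method:
Δσ = qBL/((B+z)(L+z)) = 231×4.1×9.9/((4.1+6.65)(9.9+6.65)) = 52.702 kPa
Final effective stress: σ'_f = 54.163 + 52.702 = 106.86 kPa.
σ'_f = 106.86 > σ'_p = 87.3 kPa, so the stress path crosses the preconsolidation pressure — recompression up to σ'_p, then virgin compression beyond:
S_c = H/(1+e₀)·[C_r·log₁₀(σ'_p/σ'_0) + C_c·log₁₀(σ'_f/σ'_p)]
    = 5.9/2.21 × [0.041×log₁₀(87.3/54.163) + 0.2×log₁₀(106.86/87.3)]
    = 2.6697 × [0.0084998 + 0.01756] = 0.06957 m

S_c ≈ 0.0696 m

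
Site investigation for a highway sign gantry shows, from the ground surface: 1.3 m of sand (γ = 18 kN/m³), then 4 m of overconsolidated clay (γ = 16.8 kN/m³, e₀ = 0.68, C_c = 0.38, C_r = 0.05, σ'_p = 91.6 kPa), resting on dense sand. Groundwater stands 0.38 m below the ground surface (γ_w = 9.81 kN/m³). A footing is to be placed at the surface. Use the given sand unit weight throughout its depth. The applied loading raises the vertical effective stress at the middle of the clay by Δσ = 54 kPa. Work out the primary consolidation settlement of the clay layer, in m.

S_c ≈ 0.0551 m

Mid-depth of clay below the ground surface: z = 1.3 + 4/2 = 3.3 m.
Total vertical stress at mid-clay: σ_v = 18×1.3 + 16.8×2 = 57 kPa.
Pore pressure: u = 9.81×(3.3 − 0.38) = 28.645 kPa.
Initial effective stress: σ'_0 = σ_v − u = 57 − 28.645 = 28.355 kPa.
Final effective stress: σ'_f = 28.355 + 54 = 82.355 kPa.
σ'_f = 82.355 ≤ σ'_p = 91.6 kPa, so the clay remains overconsolidated and only the recompression index applies:
S_c = C_r·H/(1+e₀)·log₁₀(σ'_f/σ'_0) = 0.05×4/1.68×log₁₀(82.355/28.355)
    = 0.11905 × 0.46306 = 0.05513 m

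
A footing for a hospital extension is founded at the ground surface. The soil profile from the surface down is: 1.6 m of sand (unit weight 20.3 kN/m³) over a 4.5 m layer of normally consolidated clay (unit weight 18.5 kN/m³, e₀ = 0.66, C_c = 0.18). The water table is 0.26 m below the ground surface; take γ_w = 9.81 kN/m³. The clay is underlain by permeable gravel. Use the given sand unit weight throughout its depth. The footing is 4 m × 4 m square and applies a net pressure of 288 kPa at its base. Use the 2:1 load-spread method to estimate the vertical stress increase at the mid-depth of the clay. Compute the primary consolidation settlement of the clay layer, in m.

Mid-depth of clay below the ground surface: z = 1.6 + 4.5/2 = 3.85 m.
Total vertical stress at mid-clay: σ_v = 20.3×1.6 + 18.5×2.25 = 74.105 kPa.
Pore pressure: u = 9.81×(3.85 − 0.26) = 35.218 kPa.
Initial effective stress: σ'_0 = σ_v − u = 74.105 − 35.218 = 38.887 kPa.
Stress increase at mid-clay by the 2:1 spreading method:
Δσ = qBL/((B+z)(L+z)) = 288×4×4/((4+3.85)(4+3.85)) = 74.778 kPa
Final effective stress: σ'_f = σ'_0 + Δσ = 38.887 + 74.778 = 113.67 kPa.
Normally consolidated clay, so the full stress increment lies on the virgin compression line:
S_c = C_c·H/(1+e₀)·log₁₀(σ'_f/σ'_0) = 0.18×4.5/(1+0.66)×log₁₀(113.67/38.887)
    = 0.48795 × 0.46584 = 0.2273 m

S_c ≈ 0.227 m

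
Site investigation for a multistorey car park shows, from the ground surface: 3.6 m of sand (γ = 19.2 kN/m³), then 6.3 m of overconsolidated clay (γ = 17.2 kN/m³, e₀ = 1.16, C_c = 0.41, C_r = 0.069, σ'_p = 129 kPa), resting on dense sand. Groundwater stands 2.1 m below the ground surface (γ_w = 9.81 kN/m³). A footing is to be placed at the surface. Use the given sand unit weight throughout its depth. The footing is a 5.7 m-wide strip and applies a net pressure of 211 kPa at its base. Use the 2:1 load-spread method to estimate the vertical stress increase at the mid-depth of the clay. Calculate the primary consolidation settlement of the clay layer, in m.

Mid-depth of clay below the ground surface: z = 3.6 + 6.3/2 = 6.75 m.
Total vertical stress at mid-clay: σ_v = 19.2×3.6 + 17.2×3.15 = 123.3 kPa.
Pore pressure: u = 9.81×(6.75 − 2.1) = 45.617 kPa.
Initial effective stress: σ'_0 = σ_v − u = 123.3 − 45.617 = 77.683 kPa.
Stress increase at mid-clay by the 2:1 spreading method:
Δσ = qB/(B+z) = 211×5.7/(5.7+6.75) = 96.602 kPa
Final effective stress: σ'_f = 77.683 + 96.602 = 174.29 kPa.
σ'_f = 174.29 > σ'_p = 129 kPa, so the stress path crosses the preconsolidation pressure — recompression up to σ'_p, then virgin compression beyond:
S_c = H/(1+e₀)·[C_r·log₁₀(σ'_p/σ'_0) + C_c·log₁₀(σ'_f/σ'_p)]
    = 6.3/2.16 × [0.069×log₁₀(129/77.683) + 0.41×log₁₀(174.29/129)]
    = 2.9167 × [0.015198 + 0.05358] = 0.2006 m

S_c ≈ 0.201 m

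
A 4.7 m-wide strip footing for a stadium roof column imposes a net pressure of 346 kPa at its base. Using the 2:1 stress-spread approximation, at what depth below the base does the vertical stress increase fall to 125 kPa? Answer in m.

z ≈ 8.31 m

2:1 spreading — at depth z the loaded area has grown by z in each plan dimension:
qB/(B+z) = Δσ_z ⇒ z = qB/Δσ_z − B = 346×4.7/125 − 4.7 = 8.31 m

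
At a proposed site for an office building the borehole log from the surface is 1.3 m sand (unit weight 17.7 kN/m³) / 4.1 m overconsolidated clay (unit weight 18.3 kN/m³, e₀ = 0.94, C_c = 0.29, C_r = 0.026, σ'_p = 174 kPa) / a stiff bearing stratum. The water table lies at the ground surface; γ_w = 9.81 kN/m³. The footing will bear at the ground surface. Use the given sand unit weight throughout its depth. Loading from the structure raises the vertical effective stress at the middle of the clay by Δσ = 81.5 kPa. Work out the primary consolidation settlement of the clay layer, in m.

S_c ≈ 0.0328 m

Mid-depth of clay below the ground surface: z = 1.3 + 4.1/2 = 3.35 m.
Total vertical stress at mid-clay: σ_v = 17.7×1.3 + 18.3×2.05 = 60.525 kPa.
Pore pressure: u = 9.81×(3.35 − 0) = 32.864 kPa.
Initial effective stress: σ'_0 = σ_v − u = 60.525 − 32.864 = 27.661 kPa.
Final effective stress: σ'_f = 27.661 + 81.5 = 109.16 kPa.
σ'_f = 109.16 ≤ σ'_p = 174 kPa, so the clay remains overconsolidated and only the recompression index applies:
S_c = C_r·H/(1+e₀)·log₁₀(σ'_f/σ'_0) = 0.026×4.1/1.94×log₁₀(109.16/27.661)
    = 0.054948 × 0.5962 = 0.03276 m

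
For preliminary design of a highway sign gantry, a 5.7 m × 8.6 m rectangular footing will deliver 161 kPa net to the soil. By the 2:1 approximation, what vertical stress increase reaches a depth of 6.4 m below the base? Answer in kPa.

Δσ_z ≈ 43.5 kPa

By the 2:1 method the load spreads at 1 horizontal : 2 vertical, so at depth z the loaded area has grown by z in each plan dimension:
Δσ = qBL/((B+z)(L+z)) = 161×5.7×8.6/((5.7+6.4)(8.6+6.4)) = 43.483 kPa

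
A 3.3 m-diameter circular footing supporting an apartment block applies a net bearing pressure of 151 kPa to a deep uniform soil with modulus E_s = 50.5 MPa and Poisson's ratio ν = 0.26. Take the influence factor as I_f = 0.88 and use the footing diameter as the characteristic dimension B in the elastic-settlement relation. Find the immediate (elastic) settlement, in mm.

S_e ≈ 8.1 mm

Immediate (elastic) settlement: S_e = q·B·(1−ν²)/E_s · I_f.
E_s = 50.5 MPa = 50500 kPa.
S_e = 151 × 3.3 × (1 − 0.26²) / 50500 × 0.88
    = 151 × 3.3 × 0.9324 / 50500 × 0.88
    = 0.008096 m = 8.096 mm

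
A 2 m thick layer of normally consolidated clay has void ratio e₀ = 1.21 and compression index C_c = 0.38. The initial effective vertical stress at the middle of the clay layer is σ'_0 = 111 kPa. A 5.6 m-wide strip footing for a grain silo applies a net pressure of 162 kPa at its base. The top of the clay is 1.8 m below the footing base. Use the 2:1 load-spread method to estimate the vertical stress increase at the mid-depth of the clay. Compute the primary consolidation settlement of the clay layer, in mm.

S_c ≈ 101 mm

Mid-depth of clay below the footing base: z = 1.8 + 2/2 = 2.8 m.
Stress increase at mid-clay by the 2:1 spreading method:
Δσ = qB/(B+z) = 162×5.6/(5.6+2.8) = 108 kPa
Final effective stress: σ'_f = σ'_0 + Δσ = 111 + 108 = 219 kPa.
Normally consolidated clay, so the full stress increment lies on the virgin compression line:
S_c = C_c·H/(1+e₀)·log₁₀(σ'_f/σ'_0) = 0.38×2/(1+1.21)×log₁₀(219/111)
    = 0.34389 × 0.29512 = 0.1015 m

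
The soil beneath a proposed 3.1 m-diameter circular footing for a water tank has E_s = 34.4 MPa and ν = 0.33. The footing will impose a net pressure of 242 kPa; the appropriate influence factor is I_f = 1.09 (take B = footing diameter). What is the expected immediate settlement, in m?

S_e ≈ 0.0212 m

Immediate (elastic) settlement: S_e = q·B·(1−ν²)/E_s · I_f.
E_s = 34.4 MPa = 34400 kPa.
S_e = 242 × 3.1 × (1 − 0.33²) / 34400 × 1.09
    = 242 × 3.1 × 0.8911 / 34400 × 1.09
    = 0.02118 m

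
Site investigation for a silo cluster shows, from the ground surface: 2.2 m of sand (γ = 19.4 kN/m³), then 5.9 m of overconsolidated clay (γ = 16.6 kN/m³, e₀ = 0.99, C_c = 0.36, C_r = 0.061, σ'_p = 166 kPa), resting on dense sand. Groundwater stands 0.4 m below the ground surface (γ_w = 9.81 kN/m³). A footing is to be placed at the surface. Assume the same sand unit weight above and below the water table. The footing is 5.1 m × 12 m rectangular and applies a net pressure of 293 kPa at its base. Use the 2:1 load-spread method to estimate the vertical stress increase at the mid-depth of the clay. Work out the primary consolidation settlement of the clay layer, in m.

Mid-depth of clay below the ground surface: z = 2.2 + 5.9/2 = 5.15 m.
Total vertical stress at mid-clay: σ_v = 19.4×2.2 + 16.6×2.95 = 91.65 kPa.
Pore pressure: u = 9.81×(5.15 − 0.4) = 46.598 kPa.
Initial effective stress: σ'_0 = σ_v − u = 91.65 − 46.598 = 45.052 kPa.
Stress increase at mid-clay by the 2:1 spreading method:
Δσ = qBL/((B+z)(L+z)) = 293×5.1×12/((5.1+5.15)(12+5.15)) = 102.01 kPa
Final effective stress: σ'_f = 45.052 + 102.01 = 147.06 kPa.
σ'_f = 147.06 ≤ σ'_p = 166 kPa, so the clay remains overconsolidated and only the recompression index applies:
S_c = C_r·H/(1+e₀)·log₁₀(σ'_f/σ'_0) = 0.061×5.9/1.99×log₁₀(147.06/45.052)
    = 0.18085 × 0.51378 = 0.09292 m

S_c ≈ 0.0929 m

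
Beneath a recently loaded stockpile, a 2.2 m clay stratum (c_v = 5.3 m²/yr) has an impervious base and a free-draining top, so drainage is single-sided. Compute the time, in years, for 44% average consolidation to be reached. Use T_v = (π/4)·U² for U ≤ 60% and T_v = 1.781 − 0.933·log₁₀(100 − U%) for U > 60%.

t ≈ 0.139 years

Drainage path length: H_d = H = 2.2 m (single drainage).
U ≤ 60%: T_v = (π/4)·U² = (π/4)×0.44² = 0.15205.
t = T_v·H_d²/c_v = 0.15205×2.2²/5.3 = 0.1389 years.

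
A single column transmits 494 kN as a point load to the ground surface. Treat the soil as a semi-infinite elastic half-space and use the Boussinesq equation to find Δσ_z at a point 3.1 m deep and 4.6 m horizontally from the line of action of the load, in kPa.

Boussinesq vertical stress below a point load on an elastic half-space:
Δσ_z = 3P/(2πz²) · [1 + (r/z)²]^(−5/2)
r/z = 4.6/3.1 = 1.4839; [1+(r/z)²]^(−5/2) = 0.054512.
Δσ_z = 3×494/(2π×3.1²) × 0.054512 = 24.544 × 0.054512 = 1.338 kPa

Δσ_z ≈ 1.34 kPa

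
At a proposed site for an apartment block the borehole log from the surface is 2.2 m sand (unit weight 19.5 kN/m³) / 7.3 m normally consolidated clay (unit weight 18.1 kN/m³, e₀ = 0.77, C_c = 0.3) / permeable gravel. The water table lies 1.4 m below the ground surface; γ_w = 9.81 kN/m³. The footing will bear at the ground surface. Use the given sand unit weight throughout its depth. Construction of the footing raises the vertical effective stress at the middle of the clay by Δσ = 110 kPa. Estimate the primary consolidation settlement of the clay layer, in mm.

Mid-depth of clay below the ground surface: z = 2.2 + 7.3/2 = 5.85 m.
Total vertical stress at mid-clay: σ_v = 19.5×2.2 + 18.1×3.65 = 108.97 kPa.
Pore pressure: u = 9.81×(5.85 − 1.4) = 43.655 kPa.
Initial effective stress: σ'_0 = σ_v − u = 108.97 − 43.655 = 65.315 kPa.
Final effective stress: σ'_f = σ'_0 + Δσ = 65.315 + 110 = 175.31 kPa.
Normally consolidated clay, so the full stress increment lies on the virgin compression line:
S_c = C_c·H/(1+e₀)·log₁₀(σ'_f/σ'_0) = 0.3×7.3/(1+0.77)×log₁₀(175.31/65.315)
    = 1.2373 × 0.42879 = 0.5305 m

S_c ≈ 531 mm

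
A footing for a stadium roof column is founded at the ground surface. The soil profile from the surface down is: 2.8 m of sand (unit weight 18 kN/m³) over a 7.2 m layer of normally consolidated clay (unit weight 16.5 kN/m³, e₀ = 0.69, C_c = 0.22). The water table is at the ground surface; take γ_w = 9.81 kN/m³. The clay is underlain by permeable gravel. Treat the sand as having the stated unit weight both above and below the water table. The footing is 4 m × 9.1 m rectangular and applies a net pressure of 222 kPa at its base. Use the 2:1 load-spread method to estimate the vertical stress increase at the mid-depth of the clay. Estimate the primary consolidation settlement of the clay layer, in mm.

S_c ≈ 295 mm

Mid-depth of clay below the ground surface: z = 2.8 + 7.2/2 = 6.4 m.
Total vertical stress at mid-clay: σ_v = 18×2.8 + 16.5×3.6 = 109.8 kPa.
Pore pressure: u = 9.81×(6.4 − 0) = 62.784 kPa.
Initial effective stress: σ'_0 = σ_v − u = 109.8 − 62.784 = 47.016 kPa.
Stress increase at mid-clay by the 2:1 spreading method:
Δσ = qBL/((B+z)(L+z)) = 222×4×9.1/((4+6.4)(9.1+6.4)) = 50.129 kPa
Final effective stress: σ'_f = σ'_0 + Δσ = 47.016 + 50.129 = 97.145 kPa.
Normally consolidated clay, so the full stress increment lies on the virgin compression line:
S_c = C_c·H/(1+e₀)·log₁₀(σ'_f/σ'_0) = 0.22×7.2/(1+0.69)×log₁₀(97.145/47.016)
    = 0.93728 × 0.31517 = 0.2954 m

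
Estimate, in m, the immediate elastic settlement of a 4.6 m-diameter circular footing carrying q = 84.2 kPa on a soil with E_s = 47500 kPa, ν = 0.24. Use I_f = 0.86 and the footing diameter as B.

S_e ≈ 0.00661 m

Immediate (elastic) settlement: S_e = q·B·(1−ν²)/E_s · I_f.
S_e = 84.2 × 4.6 × (1 − 0.24²) / 47500 × 0.86
    = 84.2 × 4.6 × 0.9424 / 47500 × 0.86
    = 0.006609 m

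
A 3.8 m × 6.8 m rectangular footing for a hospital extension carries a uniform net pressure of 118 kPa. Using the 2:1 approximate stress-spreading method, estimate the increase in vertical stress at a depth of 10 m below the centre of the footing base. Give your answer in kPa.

By the 2:1 method the load spreads at 1 horizontal : 2 vertical, so at depth z the loaded area has grown by z in each plan dimension:
Δσ = qBL/((B+z)(L+z)) = 118×3.8×6.8/((3.8+10)(6.8+10)) = 13.152 kPa

Δσ_z ≈ 13.2 kPa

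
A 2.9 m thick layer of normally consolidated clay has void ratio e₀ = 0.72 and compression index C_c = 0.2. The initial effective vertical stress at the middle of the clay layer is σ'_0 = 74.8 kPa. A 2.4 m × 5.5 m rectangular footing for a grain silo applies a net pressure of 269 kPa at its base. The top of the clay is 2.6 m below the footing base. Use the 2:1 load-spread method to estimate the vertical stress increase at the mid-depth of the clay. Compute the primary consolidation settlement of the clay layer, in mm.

Mid-depth of clay below the footing base: z = 2.6 + 2.9/2 = 4.05 m.
Stress increase at mid-clay by the 2:1 spreading method:
Δσ = qBL/((B+z)(L+z)) = 269×2.4×5.5/((2.4+4.05)(5.5+4.05)) = 57.645 kPa
Final effective stress: σ'_f = σ'_0 + Δσ = 74.8 + 57.645 = 132.44 kPa.
Normally consolidated clay, so the full stress increment lies on the virgin compression line:
S_c = C_c·H/(1+e₀)·log₁₀(σ'_f/σ'_0) = 0.2×2.9/(1+0.72)×log₁₀(132.44/74.8)
    = 0.33721 × 0.24812 = 0.08367 m

S_c ≈ 83.7 mm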